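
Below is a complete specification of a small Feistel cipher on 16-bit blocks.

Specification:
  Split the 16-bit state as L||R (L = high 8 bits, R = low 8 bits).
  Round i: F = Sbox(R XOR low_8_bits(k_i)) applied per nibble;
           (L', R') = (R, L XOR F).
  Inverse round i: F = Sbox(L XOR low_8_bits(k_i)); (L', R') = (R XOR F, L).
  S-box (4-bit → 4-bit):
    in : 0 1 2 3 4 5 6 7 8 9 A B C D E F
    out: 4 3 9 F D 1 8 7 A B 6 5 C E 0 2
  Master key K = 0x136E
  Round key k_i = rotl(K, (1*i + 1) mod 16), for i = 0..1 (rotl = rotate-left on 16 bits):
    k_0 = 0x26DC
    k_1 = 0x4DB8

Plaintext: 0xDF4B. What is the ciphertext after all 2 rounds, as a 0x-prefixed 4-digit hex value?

0x68AF

s_0 = plaintext = 0xDF4B
s_1 = Round(s_0, k_0) = 0x4B68
s_2 = Round(s_1, k_1) = 0x68AF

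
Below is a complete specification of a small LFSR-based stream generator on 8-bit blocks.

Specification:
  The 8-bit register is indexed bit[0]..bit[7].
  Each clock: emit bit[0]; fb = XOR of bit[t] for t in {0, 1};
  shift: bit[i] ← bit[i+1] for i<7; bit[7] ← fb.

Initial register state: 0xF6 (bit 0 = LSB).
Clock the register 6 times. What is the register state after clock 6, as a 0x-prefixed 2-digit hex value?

0x37

reg_0 = 0xF6
clock 1: out=0, reg = 0xFB
clock 2: out=1, reg = 0x7D
clock 3: out=1, reg = 0xBE
clock 4: out=0, reg = 0xDF
clock 5: out=1, reg = 0x6F
clock 6: out=1, reg = 0x37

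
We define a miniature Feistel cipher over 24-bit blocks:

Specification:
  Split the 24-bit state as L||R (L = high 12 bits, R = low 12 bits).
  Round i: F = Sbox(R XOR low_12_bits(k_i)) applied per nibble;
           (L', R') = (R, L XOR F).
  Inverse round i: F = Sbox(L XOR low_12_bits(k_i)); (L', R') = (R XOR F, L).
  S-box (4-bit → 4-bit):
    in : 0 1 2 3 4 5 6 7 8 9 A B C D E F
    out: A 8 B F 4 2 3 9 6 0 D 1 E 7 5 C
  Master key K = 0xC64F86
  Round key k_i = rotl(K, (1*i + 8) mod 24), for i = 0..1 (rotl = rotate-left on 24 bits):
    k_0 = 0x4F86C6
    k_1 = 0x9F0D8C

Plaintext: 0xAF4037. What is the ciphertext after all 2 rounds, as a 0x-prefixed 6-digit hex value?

0x93C42D

s_0 = plaintext = 0xAF4037
s_1 = Round(s_0, k_0) = 0x03793C
s_2 = Round(s_1, k_1) = 0x93C42D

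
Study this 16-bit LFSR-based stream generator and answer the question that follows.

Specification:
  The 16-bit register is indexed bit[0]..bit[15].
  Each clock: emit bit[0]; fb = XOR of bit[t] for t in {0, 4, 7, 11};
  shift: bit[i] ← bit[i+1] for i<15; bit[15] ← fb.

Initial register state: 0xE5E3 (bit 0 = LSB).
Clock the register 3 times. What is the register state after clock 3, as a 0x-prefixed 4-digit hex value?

0x5CBC

reg_0 = 0xE5E3
clock 1: out=1, reg = 0x72F1
clock 2: out=1, reg = 0xB978
clock 3: out=0, reg = 0x5CBC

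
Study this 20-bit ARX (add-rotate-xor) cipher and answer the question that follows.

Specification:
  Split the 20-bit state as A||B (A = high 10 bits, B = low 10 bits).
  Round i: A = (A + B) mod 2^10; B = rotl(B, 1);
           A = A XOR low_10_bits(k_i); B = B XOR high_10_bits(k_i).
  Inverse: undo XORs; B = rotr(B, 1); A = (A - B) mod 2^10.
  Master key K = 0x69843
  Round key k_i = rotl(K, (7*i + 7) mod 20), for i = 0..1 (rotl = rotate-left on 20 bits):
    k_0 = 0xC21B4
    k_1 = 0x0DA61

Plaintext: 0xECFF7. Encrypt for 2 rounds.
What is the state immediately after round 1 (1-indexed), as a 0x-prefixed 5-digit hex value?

s_0 = plaintext = 0xECFF7
s_1 = Round(s_0, k_0) = 0x878E7
s_2 = Round(s_1, k_1) = 0x591F8

0x878E7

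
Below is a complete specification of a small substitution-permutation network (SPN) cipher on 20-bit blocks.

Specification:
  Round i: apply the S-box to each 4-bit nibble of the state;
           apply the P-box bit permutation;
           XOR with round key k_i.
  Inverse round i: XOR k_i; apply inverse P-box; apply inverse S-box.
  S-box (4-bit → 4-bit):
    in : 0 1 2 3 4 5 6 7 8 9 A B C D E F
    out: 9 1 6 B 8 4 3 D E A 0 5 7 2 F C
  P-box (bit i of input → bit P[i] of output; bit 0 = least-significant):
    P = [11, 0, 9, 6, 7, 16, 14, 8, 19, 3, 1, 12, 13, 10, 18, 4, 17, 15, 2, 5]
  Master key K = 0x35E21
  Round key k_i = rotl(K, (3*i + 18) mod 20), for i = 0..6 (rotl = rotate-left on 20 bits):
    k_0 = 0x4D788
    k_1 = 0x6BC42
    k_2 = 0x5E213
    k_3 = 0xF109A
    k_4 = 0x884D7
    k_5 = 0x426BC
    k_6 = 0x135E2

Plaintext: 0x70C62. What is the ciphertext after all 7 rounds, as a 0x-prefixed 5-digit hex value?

0xC5A27

s_0 = plaintext = 0x70C62
s_1 = Round(s_0, k_0) = 0xFF537
s_2 = Round(s_1, k_1) = 0x3B7B4
s_3 = Round(s_2, k_2) = 0xB12F1
s_4 = Round(s_3, k_3) = 0xD7994
s_5 = Round(s_4, k_4) = 0xD358F
s_6 = Round(s_5, k_5) = 0x5C1EE
s_7 = Round(s_6, k_6) = 0xC5A27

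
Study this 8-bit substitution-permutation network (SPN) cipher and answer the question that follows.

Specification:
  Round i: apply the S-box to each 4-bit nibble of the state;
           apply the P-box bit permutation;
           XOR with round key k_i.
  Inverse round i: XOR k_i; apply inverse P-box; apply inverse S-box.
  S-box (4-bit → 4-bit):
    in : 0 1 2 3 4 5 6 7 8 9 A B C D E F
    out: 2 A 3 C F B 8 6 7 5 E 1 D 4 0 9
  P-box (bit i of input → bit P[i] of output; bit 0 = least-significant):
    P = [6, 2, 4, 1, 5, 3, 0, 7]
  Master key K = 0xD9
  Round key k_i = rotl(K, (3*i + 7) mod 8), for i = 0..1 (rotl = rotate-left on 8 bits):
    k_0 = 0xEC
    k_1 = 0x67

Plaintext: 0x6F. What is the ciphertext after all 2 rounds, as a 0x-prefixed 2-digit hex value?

s_0 = plaintext = 0x6F
s_1 = Round(s_0, k_0) = 0x2E
s_2 = Round(s_1, k_1) = 0x4F

0x4F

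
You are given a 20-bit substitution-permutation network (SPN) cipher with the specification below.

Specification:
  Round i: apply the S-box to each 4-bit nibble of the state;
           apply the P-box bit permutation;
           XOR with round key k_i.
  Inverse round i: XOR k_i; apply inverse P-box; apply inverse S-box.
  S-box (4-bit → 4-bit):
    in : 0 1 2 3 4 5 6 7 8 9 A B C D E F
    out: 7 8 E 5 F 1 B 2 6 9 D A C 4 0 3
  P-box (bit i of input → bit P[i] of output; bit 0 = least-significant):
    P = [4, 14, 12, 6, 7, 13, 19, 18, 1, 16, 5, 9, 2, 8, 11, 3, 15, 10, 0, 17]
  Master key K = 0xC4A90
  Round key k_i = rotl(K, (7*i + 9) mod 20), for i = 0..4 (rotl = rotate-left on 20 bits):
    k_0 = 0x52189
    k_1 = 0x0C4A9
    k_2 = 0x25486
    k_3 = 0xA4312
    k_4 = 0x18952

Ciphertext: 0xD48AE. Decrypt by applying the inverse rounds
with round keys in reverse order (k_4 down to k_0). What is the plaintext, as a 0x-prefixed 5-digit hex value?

s_0 = ciphertext = 0xD48AE
s_1 = InvRound(s_0, k_4) = 0x56DA6
s_2 = InvRound(s_1, k_3) = 0xB3245
s_3 = InvRound(s_2, k_2) = 0x8E60B
s_4 = InvRound(s_3, k_1) = 0xEEA0E
s_5 = InvRound(s_4, k_0) = 0xA0637

0xA0637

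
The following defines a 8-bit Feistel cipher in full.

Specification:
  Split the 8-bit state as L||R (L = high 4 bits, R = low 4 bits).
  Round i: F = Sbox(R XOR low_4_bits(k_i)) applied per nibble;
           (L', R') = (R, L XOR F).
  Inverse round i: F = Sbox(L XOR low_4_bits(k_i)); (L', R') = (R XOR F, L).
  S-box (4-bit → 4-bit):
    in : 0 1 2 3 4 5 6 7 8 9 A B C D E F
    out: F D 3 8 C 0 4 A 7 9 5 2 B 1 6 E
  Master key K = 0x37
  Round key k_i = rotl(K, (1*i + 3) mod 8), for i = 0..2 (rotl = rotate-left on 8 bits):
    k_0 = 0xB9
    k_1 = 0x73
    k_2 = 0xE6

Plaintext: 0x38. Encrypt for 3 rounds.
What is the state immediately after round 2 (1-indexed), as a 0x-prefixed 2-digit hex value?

s_0 = plaintext = 0x38
s_1 = Round(s_0, k_0) = 0x8E
s_2 = Round(s_1, k_1) = 0xE9
s_3 = Round(s_2, k_2) = 0x90

0xE9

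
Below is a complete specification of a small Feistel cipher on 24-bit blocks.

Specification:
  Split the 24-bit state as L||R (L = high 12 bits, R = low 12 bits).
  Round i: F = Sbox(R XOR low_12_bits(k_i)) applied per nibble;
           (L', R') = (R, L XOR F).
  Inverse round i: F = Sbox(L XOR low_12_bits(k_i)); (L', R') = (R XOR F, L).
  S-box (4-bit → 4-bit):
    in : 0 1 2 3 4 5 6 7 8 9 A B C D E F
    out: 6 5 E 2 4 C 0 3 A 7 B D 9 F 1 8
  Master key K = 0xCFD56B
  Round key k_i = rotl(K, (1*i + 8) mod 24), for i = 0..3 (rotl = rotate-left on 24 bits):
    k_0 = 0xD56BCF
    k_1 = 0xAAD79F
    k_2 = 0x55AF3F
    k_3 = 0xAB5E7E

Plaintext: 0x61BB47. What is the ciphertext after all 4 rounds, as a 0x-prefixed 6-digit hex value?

0x3C677C

s_0 = plaintext = 0x61BB47
s_1 = Round(s_0, k_0) = 0xB470B1
s_2 = Round(s_1, k_1) = 0x0B18A6
s_3 = Round(s_2, k_2) = 0x8A63C6
s_4 = Round(s_3, k_3) = 0x3C677C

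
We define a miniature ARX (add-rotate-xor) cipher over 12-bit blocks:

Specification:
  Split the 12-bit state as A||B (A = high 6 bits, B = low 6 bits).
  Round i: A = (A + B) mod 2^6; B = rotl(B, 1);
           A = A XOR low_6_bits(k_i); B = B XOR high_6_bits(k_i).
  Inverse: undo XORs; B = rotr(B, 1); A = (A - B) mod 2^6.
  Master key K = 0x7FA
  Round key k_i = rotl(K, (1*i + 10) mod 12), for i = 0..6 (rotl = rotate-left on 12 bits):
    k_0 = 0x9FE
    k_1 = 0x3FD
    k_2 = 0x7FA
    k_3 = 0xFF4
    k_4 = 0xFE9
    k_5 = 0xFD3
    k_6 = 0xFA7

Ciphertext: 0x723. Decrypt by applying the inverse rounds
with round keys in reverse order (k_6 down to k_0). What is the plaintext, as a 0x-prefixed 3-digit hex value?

s_0 = ciphertext = 0x723
s_1 = InvRound(s_0, k_6) = 0x36E
s_2 = InvRound(s_1, k_5) = 0xDA8
s_3 = InvRound(s_2, k_4) = 0xD2B
s_4 = InvRound(s_3, k_3) = 0xD8A
s_5 = InvRound(s_4, k_2) = 0x8AA
s_6 = InvRound(s_5, k_1) = 0xB72
s_7 = InvRound(s_6, k_0) = 0xA6A

0xA6A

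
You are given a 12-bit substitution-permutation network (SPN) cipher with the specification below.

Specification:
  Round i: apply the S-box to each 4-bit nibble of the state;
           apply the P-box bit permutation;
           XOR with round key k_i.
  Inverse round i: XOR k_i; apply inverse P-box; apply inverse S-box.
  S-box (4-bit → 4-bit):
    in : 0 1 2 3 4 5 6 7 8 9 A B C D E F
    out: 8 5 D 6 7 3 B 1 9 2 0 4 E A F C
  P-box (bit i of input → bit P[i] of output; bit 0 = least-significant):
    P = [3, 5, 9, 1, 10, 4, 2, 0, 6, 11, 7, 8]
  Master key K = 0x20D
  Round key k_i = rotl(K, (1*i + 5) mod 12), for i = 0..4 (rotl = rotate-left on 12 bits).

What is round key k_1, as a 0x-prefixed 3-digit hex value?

0x348

K = 0x20D
k_0 = rotl(K, (1*0+5) mod 12) = rotl(K, 5) = 0x1A4
k_1 = rotl(K, (1*1+5) mod 12) = rotl(K, 6) = 0x348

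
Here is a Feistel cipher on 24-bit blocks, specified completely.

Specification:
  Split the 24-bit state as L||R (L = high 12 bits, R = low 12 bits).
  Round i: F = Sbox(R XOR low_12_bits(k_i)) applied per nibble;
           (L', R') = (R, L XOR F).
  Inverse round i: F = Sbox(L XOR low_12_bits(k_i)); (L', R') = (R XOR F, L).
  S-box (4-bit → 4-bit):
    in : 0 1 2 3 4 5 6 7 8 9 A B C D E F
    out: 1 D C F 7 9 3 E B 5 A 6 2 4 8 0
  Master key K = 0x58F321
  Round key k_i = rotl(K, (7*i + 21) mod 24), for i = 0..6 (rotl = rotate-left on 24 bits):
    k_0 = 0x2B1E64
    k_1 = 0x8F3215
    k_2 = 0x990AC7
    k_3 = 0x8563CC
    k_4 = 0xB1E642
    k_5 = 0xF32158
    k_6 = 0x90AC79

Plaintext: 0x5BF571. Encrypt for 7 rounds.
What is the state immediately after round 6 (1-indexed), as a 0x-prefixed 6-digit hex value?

0xD3185B

s_0 = plaintext = 0x5BF571
s_1 = Round(s_0, k_0) = 0x571366
s_2 = Round(s_1, k_1) = 0x36689E
s_3 = Round(s_2, k_2) = 0x89EFF3
s_4 = Round(s_3, k_3) = 0xFF3A6E
s_5 = Round(s_4, k_4) = 0xA6ED31
s_6 = Round(s_5, k_5) = 0xD3185B
s_7 = Round(s_6, k_6) = 0x85BAFD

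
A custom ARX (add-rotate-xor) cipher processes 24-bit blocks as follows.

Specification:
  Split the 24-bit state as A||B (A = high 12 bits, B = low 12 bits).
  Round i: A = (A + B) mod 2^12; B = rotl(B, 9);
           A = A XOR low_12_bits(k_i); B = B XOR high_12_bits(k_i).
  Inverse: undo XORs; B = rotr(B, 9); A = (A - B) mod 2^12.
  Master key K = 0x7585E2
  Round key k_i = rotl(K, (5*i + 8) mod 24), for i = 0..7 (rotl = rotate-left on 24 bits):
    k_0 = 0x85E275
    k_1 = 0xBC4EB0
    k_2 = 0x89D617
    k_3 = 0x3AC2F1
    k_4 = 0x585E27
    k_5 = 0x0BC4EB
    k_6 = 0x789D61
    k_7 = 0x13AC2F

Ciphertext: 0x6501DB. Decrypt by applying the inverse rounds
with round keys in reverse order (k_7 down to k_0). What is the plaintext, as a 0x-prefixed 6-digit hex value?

0x139A5C

s_0 = ciphertext = 0x6501DB
s_1 = InvRound(s_0, k_7) = 0x377708
s_2 = InvRound(s_1, k_6) = 0xA0E408
s_3 = InvRound(s_2, k_5) = 0x9435A2
s_4 = InvRound(s_3, k_4) = 0x62C138
s_5 = InvRound(s_4, k_3) = 0x03C4A1
s_6 = InvRound(s_5, k_2) = 0x4451E6
s_7 = InvRound(s_6, k_1) = 0x9E0115
s_8 = InvRound(s_7, k_0) = 0x139A5C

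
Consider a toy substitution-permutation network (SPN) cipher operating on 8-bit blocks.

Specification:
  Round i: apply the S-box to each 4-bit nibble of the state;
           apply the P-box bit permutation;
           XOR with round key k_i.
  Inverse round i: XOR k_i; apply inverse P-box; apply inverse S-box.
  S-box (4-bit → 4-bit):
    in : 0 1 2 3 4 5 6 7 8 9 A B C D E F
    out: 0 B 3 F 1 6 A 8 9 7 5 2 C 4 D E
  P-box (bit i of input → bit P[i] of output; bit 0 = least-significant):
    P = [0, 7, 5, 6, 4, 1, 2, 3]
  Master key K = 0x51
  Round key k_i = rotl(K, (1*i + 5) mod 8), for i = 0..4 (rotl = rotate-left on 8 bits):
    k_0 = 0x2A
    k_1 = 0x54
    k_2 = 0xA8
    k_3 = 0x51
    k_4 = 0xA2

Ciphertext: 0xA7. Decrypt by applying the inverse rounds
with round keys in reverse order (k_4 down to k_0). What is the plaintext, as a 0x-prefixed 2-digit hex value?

0xE8

s_0 = ciphertext = 0xA7
s_1 = InvRound(s_0, k_4) = 0xD4
s_2 = InvRound(s_1, k_3) = 0xD2
s_3 = InvRound(s_2, k_2) = 0x1C
s_4 = InvRound(s_3, k_1) = 0x77
s_5 = InvRound(s_4, k_0) = 0xE8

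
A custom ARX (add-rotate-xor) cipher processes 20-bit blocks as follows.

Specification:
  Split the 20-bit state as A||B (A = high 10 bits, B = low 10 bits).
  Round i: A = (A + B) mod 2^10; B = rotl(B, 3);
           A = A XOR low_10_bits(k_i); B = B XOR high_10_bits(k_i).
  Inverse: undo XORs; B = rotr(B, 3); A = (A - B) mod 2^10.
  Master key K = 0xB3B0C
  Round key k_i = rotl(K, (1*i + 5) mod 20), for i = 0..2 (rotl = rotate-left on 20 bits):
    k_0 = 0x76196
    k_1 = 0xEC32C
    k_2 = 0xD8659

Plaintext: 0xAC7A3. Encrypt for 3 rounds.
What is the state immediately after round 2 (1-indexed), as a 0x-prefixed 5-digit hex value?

s_0 = plaintext = 0xAC7A3
s_1 = Round(s_0, k_0) = 0xF08C7
s_2 = Round(s_1, k_1) = 0xE9589
s_3 = Round(s_2, k_2) = 0xDDF2A

0xE9589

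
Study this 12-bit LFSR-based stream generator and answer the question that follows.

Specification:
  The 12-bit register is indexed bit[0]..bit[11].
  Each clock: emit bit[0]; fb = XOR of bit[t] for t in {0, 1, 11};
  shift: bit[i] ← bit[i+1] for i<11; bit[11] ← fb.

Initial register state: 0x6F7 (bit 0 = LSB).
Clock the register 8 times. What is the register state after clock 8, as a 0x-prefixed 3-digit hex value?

0x846

reg_0 = 0x6F7
clock 1: out=1, reg = 0x37B
clock 2: out=1, reg = 0x1BD
clock 3: out=1, reg = 0x8DE
clock 4: out=0, reg = 0x46F
clock 5: out=1, reg = 0x237
clock 6: out=1, reg = 0x11B
clock 7: out=1, reg = 0x08D
clock 8: out=1, reg = 0x846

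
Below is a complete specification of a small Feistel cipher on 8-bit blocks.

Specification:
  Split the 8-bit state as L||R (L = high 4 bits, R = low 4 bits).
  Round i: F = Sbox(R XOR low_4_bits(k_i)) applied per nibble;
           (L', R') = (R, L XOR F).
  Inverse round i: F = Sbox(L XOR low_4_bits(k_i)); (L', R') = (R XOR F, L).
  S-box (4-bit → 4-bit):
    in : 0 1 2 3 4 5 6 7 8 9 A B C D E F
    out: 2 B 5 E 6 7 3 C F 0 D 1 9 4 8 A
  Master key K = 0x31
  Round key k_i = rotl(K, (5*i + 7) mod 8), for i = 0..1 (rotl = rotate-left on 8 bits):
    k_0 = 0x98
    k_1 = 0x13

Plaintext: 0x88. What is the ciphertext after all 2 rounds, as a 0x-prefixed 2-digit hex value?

0xA8

s_0 = plaintext = 0x88
s_1 = Round(s_0, k_0) = 0x8A
s_2 = Round(s_1, k_1) = 0xA8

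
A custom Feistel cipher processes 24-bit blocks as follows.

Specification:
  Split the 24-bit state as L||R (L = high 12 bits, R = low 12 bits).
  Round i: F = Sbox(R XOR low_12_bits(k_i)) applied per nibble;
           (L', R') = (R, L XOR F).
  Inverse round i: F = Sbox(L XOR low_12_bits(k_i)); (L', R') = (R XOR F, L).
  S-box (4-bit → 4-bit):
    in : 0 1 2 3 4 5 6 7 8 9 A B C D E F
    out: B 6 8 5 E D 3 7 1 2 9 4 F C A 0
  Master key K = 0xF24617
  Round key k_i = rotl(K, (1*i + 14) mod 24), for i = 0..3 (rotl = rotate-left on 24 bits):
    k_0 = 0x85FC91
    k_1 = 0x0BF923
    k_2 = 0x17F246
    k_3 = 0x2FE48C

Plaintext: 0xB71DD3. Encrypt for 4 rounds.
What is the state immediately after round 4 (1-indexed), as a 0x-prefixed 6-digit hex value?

s_0 = plaintext = 0xB71DD3
s_1 = Round(s_0, k_0) = 0xDD3D99
s_2 = Round(s_1, k_1) = 0xD9939A
s_3 = Round(s_2, k_2) = 0x39AB56
s_4 = Round(s_3, k_3) = 0xB56353

0xB56353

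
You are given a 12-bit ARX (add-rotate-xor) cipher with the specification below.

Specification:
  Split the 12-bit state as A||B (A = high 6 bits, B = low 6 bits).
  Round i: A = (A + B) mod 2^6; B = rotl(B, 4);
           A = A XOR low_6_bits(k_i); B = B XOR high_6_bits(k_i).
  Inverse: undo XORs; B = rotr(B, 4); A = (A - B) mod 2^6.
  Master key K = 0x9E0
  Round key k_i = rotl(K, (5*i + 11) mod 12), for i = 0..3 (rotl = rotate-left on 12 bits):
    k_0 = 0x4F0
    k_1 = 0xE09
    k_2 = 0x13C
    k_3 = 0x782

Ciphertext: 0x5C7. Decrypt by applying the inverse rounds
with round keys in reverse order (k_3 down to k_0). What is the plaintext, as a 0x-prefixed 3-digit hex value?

0x0A2

s_0 = ciphertext = 0x5C7
s_1 = InvRound(s_0, k_3) = 0xC25
s_2 = InvRound(s_1, k_2) = 0x186
s_3 = InvRound(s_2, k_1) = 0x53B
s_4 = InvRound(s_3, k_0) = 0x0A2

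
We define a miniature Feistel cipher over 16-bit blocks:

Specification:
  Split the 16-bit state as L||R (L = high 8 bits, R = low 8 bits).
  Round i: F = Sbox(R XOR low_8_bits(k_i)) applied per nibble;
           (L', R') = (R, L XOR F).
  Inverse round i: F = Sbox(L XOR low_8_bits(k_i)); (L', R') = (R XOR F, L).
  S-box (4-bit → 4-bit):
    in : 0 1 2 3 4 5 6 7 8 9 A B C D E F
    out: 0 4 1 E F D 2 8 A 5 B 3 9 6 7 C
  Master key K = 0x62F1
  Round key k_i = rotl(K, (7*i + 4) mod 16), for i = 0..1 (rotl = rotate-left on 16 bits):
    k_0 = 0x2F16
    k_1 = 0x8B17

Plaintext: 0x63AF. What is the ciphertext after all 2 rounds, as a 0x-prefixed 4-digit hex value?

s_0 = plaintext = 0x63AF
s_1 = Round(s_0, k_0) = 0xAF56
s_2 = Round(s_1, k_1) = 0x565B

0x565B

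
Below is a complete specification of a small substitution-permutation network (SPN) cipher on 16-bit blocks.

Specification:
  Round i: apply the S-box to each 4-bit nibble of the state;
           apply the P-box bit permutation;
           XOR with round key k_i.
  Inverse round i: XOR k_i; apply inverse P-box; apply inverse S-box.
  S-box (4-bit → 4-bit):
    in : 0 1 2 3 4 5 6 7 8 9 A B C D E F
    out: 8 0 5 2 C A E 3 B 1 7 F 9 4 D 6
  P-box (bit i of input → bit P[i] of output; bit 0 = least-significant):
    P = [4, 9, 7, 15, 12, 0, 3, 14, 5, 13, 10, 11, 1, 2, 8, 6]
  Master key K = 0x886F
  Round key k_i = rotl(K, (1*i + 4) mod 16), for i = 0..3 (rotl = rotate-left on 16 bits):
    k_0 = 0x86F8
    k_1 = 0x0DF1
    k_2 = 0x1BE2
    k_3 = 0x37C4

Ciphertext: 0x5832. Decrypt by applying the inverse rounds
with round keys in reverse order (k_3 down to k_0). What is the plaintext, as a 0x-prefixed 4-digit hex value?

s_0 = ciphertext = 0x5832
s_1 = InvRound(s_0, k_3) = 0xBB0A
s_2 = InvRound(s_1, k_2) = 0x07D4
s_3 = InvRound(s_2, k_1) = 0x3C33
s_4 = InvRound(s_3, k_0) = 0xC5A6

0xC5A6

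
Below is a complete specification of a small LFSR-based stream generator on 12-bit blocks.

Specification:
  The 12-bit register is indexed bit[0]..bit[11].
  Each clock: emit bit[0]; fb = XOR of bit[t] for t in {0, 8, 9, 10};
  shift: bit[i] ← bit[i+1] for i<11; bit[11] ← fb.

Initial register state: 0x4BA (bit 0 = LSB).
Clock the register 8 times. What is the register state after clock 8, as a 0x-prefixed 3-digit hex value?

0x214

reg_0 = 0x4BA
clock 1: out=0, reg = 0xA5D
clock 2: out=1, reg = 0x52E
clock 3: out=0, reg = 0x297
clock 4: out=1, reg = 0x14B
clock 5: out=1, reg = 0x0A5
clock 6: out=1, reg = 0x852
clock 7: out=0, reg = 0x429
clock 8: out=1, reg = 0x214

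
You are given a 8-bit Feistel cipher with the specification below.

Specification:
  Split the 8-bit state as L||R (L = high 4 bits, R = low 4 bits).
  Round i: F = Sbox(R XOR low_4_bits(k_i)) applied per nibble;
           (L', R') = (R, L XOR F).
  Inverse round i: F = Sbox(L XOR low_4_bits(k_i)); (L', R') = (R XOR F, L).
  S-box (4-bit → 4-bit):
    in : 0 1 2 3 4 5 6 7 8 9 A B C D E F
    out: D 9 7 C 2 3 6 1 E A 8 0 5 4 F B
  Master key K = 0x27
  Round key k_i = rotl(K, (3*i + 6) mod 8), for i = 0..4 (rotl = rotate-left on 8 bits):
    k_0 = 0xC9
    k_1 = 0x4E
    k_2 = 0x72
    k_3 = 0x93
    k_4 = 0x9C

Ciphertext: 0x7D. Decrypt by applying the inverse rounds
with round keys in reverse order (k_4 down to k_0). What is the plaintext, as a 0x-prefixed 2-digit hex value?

0xC8

s_0 = ciphertext = 0x7D
s_1 = InvRound(s_0, k_4) = 0xD7
s_2 = InvRound(s_1, k_3) = 0x8D
s_3 = InvRound(s_2, k_2) = 0x58
s_4 = InvRound(s_3, k_1) = 0x85
s_5 = InvRound(s_4, k_0) = 0xC8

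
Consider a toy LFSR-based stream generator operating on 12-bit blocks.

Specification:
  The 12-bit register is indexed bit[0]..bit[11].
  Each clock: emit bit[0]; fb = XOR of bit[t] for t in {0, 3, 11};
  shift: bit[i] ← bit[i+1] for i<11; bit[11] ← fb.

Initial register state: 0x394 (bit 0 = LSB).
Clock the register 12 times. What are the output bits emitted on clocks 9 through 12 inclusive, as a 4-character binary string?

reg_0 = 0x394
clock 1: out=0, reg = 0x1CA
clock 2: out=0, reg = 0x8E5
clock 3: out=1, reg = 0x472
clock 4: out=0, reg = 0x239
clock 5: out=1, reg = 0x11C
clock 6: out=0, reg = 0x88E
clock 7: out=0, reg = 0x447
clock 8: out=1, reg = 0xA23
clock 9: out=1, reg = 0x511
clock 10: out=1, reg = 0xA88
clock 11: out=0, reg = 0x544
clock 12: out=0, reg = 0x2A2

1100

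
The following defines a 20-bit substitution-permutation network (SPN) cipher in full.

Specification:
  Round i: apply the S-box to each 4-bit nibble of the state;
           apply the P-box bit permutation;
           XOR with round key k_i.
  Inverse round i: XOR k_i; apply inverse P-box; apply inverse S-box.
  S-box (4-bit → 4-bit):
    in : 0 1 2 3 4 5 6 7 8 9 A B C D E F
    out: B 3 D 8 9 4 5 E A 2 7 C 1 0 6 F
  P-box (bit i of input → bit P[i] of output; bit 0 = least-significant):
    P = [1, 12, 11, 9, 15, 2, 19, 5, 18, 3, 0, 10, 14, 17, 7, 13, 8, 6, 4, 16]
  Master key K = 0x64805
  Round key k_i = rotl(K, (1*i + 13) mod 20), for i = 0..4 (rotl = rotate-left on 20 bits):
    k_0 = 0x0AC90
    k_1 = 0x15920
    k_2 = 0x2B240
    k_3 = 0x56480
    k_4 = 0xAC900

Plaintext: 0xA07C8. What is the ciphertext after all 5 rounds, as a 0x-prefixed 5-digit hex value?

s_0 = plaintext = 0xA07C8
s_1 = Round(s_0, k_0) = 0x25BC9
s_2 = Round(s_1, k_1) = 0x0CCB1
s_3 = Round(s_2, k_2) = 0xFE322
s_4 = Round(s_3, k_3) = 0xEEB72
s_5 = Round(s_4, k_4) = 0x0C7F7

0x0C7F7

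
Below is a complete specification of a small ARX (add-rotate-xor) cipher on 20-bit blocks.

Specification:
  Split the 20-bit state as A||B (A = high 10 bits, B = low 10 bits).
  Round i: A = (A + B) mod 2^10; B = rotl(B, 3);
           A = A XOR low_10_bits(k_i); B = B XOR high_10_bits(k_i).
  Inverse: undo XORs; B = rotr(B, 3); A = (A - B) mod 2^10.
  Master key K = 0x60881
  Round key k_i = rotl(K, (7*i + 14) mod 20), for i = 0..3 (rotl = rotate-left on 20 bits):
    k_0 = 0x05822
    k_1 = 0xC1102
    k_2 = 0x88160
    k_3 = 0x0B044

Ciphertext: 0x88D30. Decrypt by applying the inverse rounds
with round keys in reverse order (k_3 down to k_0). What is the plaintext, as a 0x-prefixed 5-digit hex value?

0x4B348

s_0 = ciphertext = 0x88D30
s_1 = InvRound(s_0, k_3) = 0x11223
s_2 = InvRound(s_1, k_2) = 0xE9180
s_3 = InvRound(s_2, k_1) = 0x15A50
s_4 = InvRound(s_3, k_0) = 0x4B348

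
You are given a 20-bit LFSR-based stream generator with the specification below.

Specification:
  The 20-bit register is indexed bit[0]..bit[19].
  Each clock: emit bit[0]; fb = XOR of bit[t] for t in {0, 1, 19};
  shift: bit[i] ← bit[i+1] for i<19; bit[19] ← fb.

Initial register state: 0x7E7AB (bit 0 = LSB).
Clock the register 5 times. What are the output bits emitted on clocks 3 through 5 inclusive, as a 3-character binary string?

reg_0 = 0x7E7AB
clock 1: out=1, reg = 0x3F3D5
clock 2: out=1, reg = 0x9F9EA
clock 3: out=0, reg = 0x4FCF5
clock 4: out=1, reg = 0xA7E7A
clock 5: out=0, reg = 0x53F3D

010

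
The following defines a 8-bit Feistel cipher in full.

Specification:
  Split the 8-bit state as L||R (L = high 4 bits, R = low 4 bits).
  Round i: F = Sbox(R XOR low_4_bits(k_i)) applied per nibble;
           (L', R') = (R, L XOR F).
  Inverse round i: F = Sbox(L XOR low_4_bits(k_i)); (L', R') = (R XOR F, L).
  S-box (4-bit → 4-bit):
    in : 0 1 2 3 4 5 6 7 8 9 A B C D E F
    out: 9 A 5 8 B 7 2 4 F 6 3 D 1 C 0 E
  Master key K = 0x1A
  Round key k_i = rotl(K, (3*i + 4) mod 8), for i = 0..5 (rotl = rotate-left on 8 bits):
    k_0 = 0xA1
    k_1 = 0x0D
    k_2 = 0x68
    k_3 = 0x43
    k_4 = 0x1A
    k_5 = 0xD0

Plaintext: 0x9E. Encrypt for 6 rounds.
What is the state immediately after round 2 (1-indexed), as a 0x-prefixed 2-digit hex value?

s_0 = plaintext = 0x9E
s_1 = Round(s_0, k_0) = 0xE7
s_2 = Round(s_1, k_1) = 0x7D
s_3 = Round(s_2, k_2) = 0xD0
s_4 = Round(s_3, k_3) = 0x05
s_5 = Round(s_4, k_4) = 0x5E
s_6 = Round(s_5, k_5) = 0xE5

0x7D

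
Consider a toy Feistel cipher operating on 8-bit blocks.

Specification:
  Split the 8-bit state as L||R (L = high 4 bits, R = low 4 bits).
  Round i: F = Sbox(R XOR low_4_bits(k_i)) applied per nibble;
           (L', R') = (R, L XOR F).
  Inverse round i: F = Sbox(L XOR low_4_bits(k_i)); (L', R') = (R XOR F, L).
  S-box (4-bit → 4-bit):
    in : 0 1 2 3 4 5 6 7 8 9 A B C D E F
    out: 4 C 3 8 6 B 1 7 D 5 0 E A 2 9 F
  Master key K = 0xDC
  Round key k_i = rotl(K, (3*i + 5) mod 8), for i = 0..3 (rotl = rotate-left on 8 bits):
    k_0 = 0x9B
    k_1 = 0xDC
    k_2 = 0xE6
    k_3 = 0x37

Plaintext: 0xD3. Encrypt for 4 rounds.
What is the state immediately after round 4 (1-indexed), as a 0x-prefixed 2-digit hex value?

0xF4

s_0 = plaintext = 0xD3
s_1 = Round(s_0, k_0) = 0x30
s_2 = Round(s_1, k_1) = 0x09
s_3 = Round(s_2, k_2) = 0x9F
s_4 = Round(s_3, k_3) = 0xF4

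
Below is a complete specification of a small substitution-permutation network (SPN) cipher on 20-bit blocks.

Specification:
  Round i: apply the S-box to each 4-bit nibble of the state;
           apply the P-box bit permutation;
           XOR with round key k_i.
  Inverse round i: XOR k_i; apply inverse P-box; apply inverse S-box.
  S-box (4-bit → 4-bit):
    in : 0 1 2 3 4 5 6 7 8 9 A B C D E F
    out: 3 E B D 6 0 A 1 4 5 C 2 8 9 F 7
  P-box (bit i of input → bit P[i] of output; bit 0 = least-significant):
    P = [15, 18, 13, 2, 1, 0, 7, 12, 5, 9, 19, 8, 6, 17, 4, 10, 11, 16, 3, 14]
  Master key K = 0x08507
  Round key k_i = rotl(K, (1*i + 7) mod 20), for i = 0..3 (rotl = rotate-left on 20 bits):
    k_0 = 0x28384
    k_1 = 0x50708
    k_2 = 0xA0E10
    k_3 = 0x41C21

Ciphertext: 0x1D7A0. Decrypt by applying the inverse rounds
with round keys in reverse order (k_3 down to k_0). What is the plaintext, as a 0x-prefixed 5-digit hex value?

0x14415

s_0 = ciphertext = 0x1D7A0
s_1 = InvRound(s_0, k_3) = 0x25640
s_2 = InvRound(s_1, k_2) = 0xD98C5
s_3 = InvRound(s_2, k_1) = 0x9D11D
s_4 = InvRound(s_3, k_0) = 0x14415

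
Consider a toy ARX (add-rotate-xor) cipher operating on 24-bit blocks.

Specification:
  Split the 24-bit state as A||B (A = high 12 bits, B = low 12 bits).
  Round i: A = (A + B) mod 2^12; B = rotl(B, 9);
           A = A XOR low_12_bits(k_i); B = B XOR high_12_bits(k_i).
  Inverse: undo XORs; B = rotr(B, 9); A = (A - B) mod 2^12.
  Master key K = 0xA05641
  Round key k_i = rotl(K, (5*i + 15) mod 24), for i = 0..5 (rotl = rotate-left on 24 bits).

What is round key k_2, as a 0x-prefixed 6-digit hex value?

K = 0xA05641
k_0 = rotl(K, (5*0+15) mod 24) = rotl(K, 15) = 0x20D02B
k_1 = rotl(K, (5*1+15) mod 24) = rotl(K, 20) = 0x1A0564
k_2 = rotl(K, (5*2+15) mod 24) = rotl(K, 1) = 0x40AC83

0x40AC83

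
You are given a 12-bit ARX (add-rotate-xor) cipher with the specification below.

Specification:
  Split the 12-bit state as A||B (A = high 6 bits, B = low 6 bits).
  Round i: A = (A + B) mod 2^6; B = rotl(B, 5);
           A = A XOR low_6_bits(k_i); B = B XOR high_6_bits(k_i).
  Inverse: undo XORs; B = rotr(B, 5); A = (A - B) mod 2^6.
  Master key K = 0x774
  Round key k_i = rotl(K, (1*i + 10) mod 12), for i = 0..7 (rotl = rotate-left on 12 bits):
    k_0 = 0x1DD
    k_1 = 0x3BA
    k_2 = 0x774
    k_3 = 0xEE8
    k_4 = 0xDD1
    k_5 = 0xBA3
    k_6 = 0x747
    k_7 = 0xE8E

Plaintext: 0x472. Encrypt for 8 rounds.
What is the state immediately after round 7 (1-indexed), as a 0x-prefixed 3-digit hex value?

0x05F

s_0 = plaintext = 0x472
s_1 = Round(s_0, k_0) = 0x79E
s_2 = Round(s_1, k_1) = 0x181
s_3 = Round(s_2, k_2) = 0xCFD
s_4 = Round(s_3, k_3) = 0x605
s_5 = Round(s_4, k_4) = 0x315
s_6 = Round(s_5, k_5) = 0x084
s_7 = Round(s_6, k_6) = 0x05F
s_8 = Round(s_7, k_7) = 0xB95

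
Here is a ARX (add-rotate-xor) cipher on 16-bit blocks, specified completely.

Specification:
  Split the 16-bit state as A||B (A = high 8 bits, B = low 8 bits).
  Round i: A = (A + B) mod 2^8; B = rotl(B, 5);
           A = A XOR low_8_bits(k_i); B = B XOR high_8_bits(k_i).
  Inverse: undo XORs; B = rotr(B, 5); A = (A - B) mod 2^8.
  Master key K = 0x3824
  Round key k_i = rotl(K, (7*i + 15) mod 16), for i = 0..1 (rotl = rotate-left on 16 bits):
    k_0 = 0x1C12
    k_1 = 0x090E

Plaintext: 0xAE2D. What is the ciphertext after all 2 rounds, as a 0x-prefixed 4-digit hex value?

0x8C3E

s_0 = plaintext = 0xAE2D
s_1 = Round(s_0, k_0) = 0xC9B9
s_2 = Round(s_1, k_1) = 0x8C3E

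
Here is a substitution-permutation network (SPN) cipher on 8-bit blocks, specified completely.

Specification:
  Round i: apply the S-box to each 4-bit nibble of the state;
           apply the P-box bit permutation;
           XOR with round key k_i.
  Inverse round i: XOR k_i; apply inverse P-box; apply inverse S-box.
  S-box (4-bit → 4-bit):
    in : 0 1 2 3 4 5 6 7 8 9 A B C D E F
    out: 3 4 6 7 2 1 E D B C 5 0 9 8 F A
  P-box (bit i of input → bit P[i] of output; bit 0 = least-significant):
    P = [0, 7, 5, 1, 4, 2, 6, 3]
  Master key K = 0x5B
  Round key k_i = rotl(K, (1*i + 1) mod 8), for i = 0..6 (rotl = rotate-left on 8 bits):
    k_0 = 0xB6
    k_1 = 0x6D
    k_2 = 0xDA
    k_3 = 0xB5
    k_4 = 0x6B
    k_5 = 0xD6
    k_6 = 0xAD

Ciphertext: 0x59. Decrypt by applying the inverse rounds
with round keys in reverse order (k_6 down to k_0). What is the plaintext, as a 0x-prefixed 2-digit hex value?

0x14

s_0 = ciphertext = 0x59
s_1 = InvRound(s_0, k_6) = 0x32
s_2 = InvRound(s_1, k_5) = 0x22
s_3 = InvRound(s_2, k_4) = 0x95
s_4 = InvRound(s_3, k_3) = 0xB1
s_5 = InvRound(s_4, k_2) = 0x97
s_6 = InvRound(s_5, k_1) = 0x76
s_7 = InvRound(s_6, k_0) = 0x14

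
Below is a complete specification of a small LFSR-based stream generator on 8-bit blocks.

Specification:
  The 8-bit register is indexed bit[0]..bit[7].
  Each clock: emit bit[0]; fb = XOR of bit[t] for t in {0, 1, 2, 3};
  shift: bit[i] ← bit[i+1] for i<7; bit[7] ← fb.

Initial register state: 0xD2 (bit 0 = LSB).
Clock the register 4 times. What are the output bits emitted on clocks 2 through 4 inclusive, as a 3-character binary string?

reg_0 = 0xD2
clock 1: out=0, reg = 0xE9
clock 2: out=1, reg = 0x74
clock 3: out=0, reg = 0xBA
clock 4: out=0, reg = 0x5D

100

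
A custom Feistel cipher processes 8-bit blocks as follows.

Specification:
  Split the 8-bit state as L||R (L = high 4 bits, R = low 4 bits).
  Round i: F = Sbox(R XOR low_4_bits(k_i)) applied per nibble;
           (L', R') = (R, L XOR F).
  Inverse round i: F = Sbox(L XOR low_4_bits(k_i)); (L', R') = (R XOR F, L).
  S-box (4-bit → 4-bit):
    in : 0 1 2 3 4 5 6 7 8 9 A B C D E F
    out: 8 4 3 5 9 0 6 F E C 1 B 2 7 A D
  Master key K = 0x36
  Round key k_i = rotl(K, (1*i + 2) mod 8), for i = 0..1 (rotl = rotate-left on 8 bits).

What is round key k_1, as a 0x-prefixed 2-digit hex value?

K = 0x36
k_0 = rotl(K, (1*0+2) mod 8) = rotl(K, 2) = 0xD8
k_1 = rotl(K, (1*1+2) mod 8) = rotl(K, 3) = 0xB1

0xB1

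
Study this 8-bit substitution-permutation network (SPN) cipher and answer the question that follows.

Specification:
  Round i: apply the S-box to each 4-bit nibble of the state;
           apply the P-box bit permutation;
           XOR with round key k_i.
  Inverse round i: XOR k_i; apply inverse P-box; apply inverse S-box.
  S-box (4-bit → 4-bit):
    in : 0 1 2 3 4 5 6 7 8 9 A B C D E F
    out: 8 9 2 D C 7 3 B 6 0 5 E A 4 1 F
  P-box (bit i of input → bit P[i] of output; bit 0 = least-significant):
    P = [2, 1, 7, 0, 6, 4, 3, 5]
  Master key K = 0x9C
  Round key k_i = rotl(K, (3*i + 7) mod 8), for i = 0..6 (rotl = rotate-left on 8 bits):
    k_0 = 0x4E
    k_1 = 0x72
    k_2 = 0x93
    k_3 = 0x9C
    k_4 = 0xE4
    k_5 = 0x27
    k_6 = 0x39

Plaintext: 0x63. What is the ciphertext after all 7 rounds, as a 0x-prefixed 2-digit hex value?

0xCC

s_0 = plaintext = 0x63
s_1 = Round(s_0, k_0) = 0x9B
s_2 = Round(s_1, k_1) = 0xF1
s_3 = Round(s_2, k_2) = 0xEE
s_4 = Round(s_3, k_3) = 0xD8
s_5 = Round(s_4, k_4) = 0x6E
s_6 = Round(s_5, k_5) = 0x73
s_7 = Round(s_6, k_6) = 0xCC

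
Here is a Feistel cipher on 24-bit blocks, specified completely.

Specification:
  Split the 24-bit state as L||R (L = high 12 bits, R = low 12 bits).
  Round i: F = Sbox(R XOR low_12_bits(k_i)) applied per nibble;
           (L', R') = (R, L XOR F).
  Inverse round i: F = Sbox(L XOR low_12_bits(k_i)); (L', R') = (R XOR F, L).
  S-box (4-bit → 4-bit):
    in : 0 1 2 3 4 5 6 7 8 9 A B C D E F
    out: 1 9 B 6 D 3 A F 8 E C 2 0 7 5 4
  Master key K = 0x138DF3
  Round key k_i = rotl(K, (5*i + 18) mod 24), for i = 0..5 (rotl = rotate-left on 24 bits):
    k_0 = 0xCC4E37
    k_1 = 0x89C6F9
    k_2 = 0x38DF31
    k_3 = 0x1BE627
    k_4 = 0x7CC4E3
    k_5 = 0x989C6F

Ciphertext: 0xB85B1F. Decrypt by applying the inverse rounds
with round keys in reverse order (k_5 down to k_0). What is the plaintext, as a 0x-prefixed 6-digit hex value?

s_0 = ciphertext = 0xB85B1F
s_1 = InvRound(s_0, k_5) = 0x443B85
s_2 = InvRound(s_1, k_4) = 0xA44443
s_3 = InvRound(s_2, k_3) = 0x4E5A44
s_4 = InvRound(s_3, k_2) = 0x8394E5
s_5 = InvRound(s_4, k_1) = 0x1E4839
s_6 = InvRound(s_5, k_0) = 0xC4F1E4

0xC4F1E4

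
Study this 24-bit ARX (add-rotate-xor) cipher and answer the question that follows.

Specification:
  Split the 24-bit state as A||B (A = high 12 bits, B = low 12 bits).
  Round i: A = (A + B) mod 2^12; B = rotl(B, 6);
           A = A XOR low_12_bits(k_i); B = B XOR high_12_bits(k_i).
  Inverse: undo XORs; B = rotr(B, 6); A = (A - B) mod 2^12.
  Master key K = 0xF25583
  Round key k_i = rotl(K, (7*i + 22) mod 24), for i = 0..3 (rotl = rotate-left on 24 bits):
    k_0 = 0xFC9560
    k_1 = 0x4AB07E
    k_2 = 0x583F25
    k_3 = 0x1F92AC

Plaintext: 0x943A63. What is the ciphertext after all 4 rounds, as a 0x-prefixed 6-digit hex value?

s_0 = plaintext = 0x943A63
s_1 = Round(s_0, k_0) = 0x6C6720
s_2 = Round(s_1, k_1) = 0xD98CB7
s_3 = Round(s_2, k_2) = 0x56A871
s_4 = Round(s_3, k_3) = 0xF77D98

0xF77D98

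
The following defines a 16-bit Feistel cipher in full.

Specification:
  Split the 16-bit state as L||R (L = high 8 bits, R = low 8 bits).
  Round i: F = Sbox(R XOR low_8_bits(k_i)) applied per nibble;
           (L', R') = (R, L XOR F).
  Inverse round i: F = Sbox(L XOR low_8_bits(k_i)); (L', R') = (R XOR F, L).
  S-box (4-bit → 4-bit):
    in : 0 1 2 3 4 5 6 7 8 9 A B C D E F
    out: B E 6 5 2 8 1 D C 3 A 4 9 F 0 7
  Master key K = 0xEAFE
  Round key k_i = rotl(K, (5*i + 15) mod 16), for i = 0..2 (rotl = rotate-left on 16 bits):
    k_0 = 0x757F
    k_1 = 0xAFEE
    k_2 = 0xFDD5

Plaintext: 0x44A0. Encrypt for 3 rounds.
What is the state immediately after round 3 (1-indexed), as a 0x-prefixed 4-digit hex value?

0x2FC9

s_0 = plaintext = 0x44A0
s_1 = Round(s_0, k_0) = 0xA0B3
s_2 = Round(s_1, k_1) = 0xB32F
s_3 = Round(s_2, k_2) = 0x2FC9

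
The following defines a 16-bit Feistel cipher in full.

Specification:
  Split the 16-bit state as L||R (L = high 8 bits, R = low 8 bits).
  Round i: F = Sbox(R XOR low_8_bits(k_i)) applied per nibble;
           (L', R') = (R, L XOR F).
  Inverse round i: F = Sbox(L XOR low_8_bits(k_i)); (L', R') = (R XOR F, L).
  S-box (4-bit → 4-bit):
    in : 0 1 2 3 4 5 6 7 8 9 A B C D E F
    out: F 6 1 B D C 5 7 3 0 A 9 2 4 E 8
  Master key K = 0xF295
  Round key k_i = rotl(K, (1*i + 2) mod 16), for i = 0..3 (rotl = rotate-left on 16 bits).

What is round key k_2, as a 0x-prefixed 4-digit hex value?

0x295F

K = 0xF295
k_0 = rotl(K, (1*0+2) mod 16) = rotl(K, 2) = 0xCA57
k_1 = rotl(K, (1*1+2) mod 16) = rotl(K, 3) = 0x94AF
k_2 = rotl(K, (1*2+2) mod 16) = rotl(K, 4) = 0x295F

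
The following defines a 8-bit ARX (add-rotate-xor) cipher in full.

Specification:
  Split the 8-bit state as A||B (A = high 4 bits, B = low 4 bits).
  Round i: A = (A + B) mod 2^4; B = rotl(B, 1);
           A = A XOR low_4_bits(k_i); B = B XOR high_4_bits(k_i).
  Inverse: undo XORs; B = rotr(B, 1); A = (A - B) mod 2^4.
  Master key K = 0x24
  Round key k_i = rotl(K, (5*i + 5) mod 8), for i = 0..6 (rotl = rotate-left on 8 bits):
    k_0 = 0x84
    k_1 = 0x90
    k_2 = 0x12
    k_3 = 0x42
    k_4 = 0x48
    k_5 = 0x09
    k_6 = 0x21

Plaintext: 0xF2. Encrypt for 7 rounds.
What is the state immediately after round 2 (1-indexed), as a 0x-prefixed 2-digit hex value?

s_0 = plaintext = 0xF2
s_1 = Round(s_0, k_0) = 0x5C
s_2 = Round(s_1, k_1) = 0x10
s_3 = Round(s_2, k_2) = 0x31
s_4 = Round(s_3, k_3) = 0x66
s_5 = Round(s_4, k_4) = 0x48
s_6 = Round(s_5, k_5) = 0x51
s_7 = Round(s_6, k_6) = 0x70

0x10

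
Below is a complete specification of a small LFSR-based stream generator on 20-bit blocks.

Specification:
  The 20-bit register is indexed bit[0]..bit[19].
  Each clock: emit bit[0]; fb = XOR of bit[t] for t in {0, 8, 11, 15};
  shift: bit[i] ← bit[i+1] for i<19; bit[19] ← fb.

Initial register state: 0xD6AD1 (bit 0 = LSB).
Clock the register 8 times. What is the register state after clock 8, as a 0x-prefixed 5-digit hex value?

0x8CD6A

reg_0 = 0xD6AD1
clock 1: out=1, reg = 0x6B568
clock 2: out=0, reg = 0x35AB4
clock 3: out=0, reg = 0x9AD5A
clock 4: out=0, reg = 0xCD6AD
clock 5: out=1, reg = 0x66B56
clock 6: out=0, reg = 0x335AB
clock 7: out=1, reg = 0x19AD5
clock 8: out=1, reg = 0x8CD6A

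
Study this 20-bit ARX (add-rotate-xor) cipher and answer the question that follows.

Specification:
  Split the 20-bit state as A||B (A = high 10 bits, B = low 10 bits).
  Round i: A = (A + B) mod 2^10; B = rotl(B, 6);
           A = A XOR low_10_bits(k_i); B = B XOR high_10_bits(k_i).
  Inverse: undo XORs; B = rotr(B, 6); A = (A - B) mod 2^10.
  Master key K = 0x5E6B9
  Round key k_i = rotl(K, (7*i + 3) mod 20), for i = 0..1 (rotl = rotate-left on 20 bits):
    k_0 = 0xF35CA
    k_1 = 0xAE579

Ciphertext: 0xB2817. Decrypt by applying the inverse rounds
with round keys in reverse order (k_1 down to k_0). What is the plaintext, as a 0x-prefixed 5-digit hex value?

0xA3E74

s_0 = ciphertext = 0xB2817
s_1 = InvRound(s_0, k_1) = 0x326EA
s_2 = InvRound(s_1, k_0) = 0xA3E74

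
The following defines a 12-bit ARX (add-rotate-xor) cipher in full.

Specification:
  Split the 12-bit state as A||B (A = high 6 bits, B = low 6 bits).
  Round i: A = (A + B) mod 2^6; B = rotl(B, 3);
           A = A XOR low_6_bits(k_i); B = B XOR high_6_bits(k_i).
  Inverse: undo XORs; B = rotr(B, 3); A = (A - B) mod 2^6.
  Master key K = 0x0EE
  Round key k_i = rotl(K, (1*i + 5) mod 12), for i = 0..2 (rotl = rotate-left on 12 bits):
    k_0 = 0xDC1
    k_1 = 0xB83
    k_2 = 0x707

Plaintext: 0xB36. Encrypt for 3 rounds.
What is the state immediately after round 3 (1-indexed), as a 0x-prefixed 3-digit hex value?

0x2A8

s_0 = plaintext = 0xB36
s_1 = Round(s_0, k_0) = 0x8C1
s_2 = Round(s_1, k_1) = 0x9E6
s_3 = Round(s_2, k_2) = 0x2A8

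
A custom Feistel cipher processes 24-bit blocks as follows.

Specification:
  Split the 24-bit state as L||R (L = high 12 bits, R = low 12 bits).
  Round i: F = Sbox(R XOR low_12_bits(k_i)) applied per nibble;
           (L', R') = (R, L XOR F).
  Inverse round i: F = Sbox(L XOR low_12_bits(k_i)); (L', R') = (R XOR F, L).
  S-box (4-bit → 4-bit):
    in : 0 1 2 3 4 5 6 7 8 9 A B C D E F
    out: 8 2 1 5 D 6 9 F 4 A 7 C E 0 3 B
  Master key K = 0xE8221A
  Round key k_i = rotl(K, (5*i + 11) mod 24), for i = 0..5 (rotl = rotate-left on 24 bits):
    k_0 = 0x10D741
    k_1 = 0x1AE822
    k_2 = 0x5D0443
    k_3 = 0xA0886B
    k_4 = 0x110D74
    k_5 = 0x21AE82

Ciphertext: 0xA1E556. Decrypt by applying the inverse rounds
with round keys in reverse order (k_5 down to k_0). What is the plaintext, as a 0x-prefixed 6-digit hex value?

s_0 = ciphertext = 0xA1E556
s_1 = InvRound(s_0, k_5) = 0x8F8A1E
s_2 = InvRound(s_1, k_4) = 0xC508F8
s_3 = InvRound(s_2, k_3) = 0x5A4C50
s_4 = InvRound(s_3, k_2) = 0xE6F5A4
s_5 = InvRound(s_4, k_1) = 0xC74E6F
s_6 = InvRound(s_5, k_0) = 0x239C74

0x239C74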